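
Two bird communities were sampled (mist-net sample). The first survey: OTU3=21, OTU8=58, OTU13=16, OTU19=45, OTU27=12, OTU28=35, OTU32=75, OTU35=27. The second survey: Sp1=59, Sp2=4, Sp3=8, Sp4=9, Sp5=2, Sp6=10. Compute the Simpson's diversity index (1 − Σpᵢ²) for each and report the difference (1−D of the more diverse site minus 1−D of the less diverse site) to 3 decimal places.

0.277

The first survey: N=289, proportions 0.07266, 0.20069, 0.05536, 0.15571, 0.04152, 0.12111, 0.25952, 0.09343, giving 1−D = 0.83466 (working shown to 5 dp, full precision carried).
The second survey: N=92, proportions 0.6413, 0.04348, 0.08696, 0.09783, 0.02174, 0.1087, giving 1−D = 0.55742.
Difference = |0.83466 − 0.55742| = 0.27724, i.e. 0.277 to 3 decimal places.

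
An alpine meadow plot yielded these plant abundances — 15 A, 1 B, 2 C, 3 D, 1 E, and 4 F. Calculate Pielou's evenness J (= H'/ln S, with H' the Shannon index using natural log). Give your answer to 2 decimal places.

Total N = 15+1+2+3+1+4 = 26, so the proportions are 0.5769, 0.0385, 0.0769, 0.1154, 0.0385, 0.1538 (working shown to 4 dp, full precision carried).
H' = −Σ pᵢ ln pᵢ = −((-0.3173) + (-0.1253) + (-0.1973) + (-0.2492) + (-0.1253) + (-0.2880)) = 1.3024.
With S = 6 species, ln S = 1.7918, so J = 1.3024/1.7918 = 0.7269, i.e. 0.73 to 2 decimal places.

0.73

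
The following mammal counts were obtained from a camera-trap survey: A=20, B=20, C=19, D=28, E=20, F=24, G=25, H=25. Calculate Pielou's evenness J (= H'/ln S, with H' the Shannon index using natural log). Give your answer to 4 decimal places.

0.9956

Total N = 20+20+19+28+20+24+25+25 = 181, so the proportions are 0.110497, 0.110497, 0.104972, 0.154696, 0.110497, 0.132597, 0.138122, 0.138122 (working shown to 6 dp, full precision carried).
H' = −Σ pᵢ ln pᵢ = −((-0.243399) + (-0.243399) + (-0.236614) + (-0.288708) + (-0.243399) + (-0.267904) + (-0.273428) + (-0.273428)) = 2.070281.
With S = 8 species, ln S = 2.079442, so J = 2.070281/2.079442 = 0.995595, i.e. 0.9956 to 4 decimal places.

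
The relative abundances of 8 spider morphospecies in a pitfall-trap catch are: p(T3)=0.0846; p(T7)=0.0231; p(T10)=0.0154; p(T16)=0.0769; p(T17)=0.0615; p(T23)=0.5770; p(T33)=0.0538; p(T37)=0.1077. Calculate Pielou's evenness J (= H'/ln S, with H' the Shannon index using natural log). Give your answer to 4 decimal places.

0.6942

H' = −Σ pᵢ ln pᵢ = −((-0.208947) + (-0.087039) + (-0.064270) + (-0.197268) + (-0.171506) + (-0.317300) + (-0.157230) + (-0.239999)) = 1.443559 (working shown to 6 dp, full precision carried).
With S = 8 species, ln S = 2.079442, so J = 1.443559/2.079442 = 0.694205, i.e. 0.6942 to 4 decimal places.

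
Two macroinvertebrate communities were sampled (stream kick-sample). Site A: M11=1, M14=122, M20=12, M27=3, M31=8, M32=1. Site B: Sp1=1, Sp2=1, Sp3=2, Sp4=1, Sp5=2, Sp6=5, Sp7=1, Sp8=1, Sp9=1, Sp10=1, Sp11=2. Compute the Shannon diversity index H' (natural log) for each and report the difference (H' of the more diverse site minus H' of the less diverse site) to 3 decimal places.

1.547

Site A: N=147, proportions 0.006803, 0.829932, 0.081633, 0.020408, 0.054422, 0.006803, giving H' = 0.664985 (working shown to 6 dp, full precision carried).
Site B: N=18, proportions 0.055556, 0.055556, 0.111111, 0.055556, 0.111111, 0.277778, 0.055556, 0.055556, 0.055556, 0.055556, 0.111111, giving H' = 2.212257.
Difference = |0.664985 − 2.212257| = 1.547272, i.e. 1.547 to 3 decimal places.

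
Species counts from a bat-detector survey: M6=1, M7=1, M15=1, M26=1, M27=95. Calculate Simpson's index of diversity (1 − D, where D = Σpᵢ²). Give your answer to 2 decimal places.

Total N = 1+1+1+1+95 = 99, so the proportions are 0.0101, 0.0101, 0.0101, 0.0101, 0.9596 (working shown to 4 dp, full precision carried).
D = 0.0101² + 0.0101² + 0.0101² + 0.0101² + 0.9596² = 0.0001 + 0.0001 + 0.0001 + 0.0001 + 0.9208 = 0.9212.
So 1 − D = 0.0788, i.e. 0.08 to 2 decimal places.

0.08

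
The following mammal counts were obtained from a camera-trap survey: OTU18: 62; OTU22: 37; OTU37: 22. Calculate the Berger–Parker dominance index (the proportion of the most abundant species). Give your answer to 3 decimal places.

0.512

Total N = 62+37+22 = 121, so the proportions are 0.5124, 0.30579, 0.18182 (working shown to 5 dp, full precision carried).
The largest proportion is 0.5124, i.e. d = 0.512 to 3 decimal places.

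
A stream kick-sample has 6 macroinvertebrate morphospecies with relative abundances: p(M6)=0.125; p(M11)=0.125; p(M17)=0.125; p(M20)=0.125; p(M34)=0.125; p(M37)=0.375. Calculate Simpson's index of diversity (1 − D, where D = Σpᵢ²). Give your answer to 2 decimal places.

D = 0.125² + 0.125² + 0.125² + 0.125² + 0.125² + 0.375² = 0.0156 + 0.0156 + 0.0156 + 0.0156 + 0.0156 + 0.1406 = 0.2188 (working shown to 4 dp, full precision carried).
So 1 − D = 0.7812, i.e. 0.78 to 2 decimal places.

0.78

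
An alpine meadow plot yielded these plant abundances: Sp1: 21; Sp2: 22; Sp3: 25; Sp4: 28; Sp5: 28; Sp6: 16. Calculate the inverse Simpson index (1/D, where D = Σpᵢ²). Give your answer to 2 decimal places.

5.81

Total N = 21+22+25+28+28+16 = 140, so the proportions are 0.15, 0.157143, 0.178571, 0.2, 0.2, 0.114286 (working shown to 6 dp, full precision carried).
D = 0.15² + 0.157143² + 0.178571² + 0.2² + 0.2² + 0.114286² = 0.022500 + 0.024694 + 0.031888 + 0.040000 + 0.040000 + 0.013061 = 0.172143.
So 1/D = 5.8091, i.e. 5.81 to 2 decimal places.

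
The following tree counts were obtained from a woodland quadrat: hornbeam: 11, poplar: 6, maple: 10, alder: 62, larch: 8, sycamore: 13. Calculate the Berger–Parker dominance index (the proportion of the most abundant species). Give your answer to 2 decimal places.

0.56

Total N = 11+6+10+62+8+13 = 110, so the proportions are 0.1, 0.0545, 0.0909, 0.5636, 0.0727, 0.1182 (working shown to 4 dp, full precision carried).
The largest proportion is 0.5636, i.e. d = 0.56 to 2 decimal places.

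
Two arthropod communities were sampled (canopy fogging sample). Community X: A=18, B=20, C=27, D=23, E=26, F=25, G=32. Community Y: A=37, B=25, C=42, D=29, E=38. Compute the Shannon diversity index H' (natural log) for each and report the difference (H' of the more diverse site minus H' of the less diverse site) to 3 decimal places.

Community X: N=171, proportions 0.10526, 0.11696, 0.15789, 0.1345, 0.15205, 0.1462, 0.18713, giving H' = 1.93037 (working shown to 5 dp, full precision carried).
Community Y: N=171, proportions 0.21637, 0.1462, 0.24561, 0.16959, 0.22222, giving H' = 1.59232.
Difference = |1.93037 − 1.59232| = 0.33805, i.e. 0.338 to 3 decimal places.

0.338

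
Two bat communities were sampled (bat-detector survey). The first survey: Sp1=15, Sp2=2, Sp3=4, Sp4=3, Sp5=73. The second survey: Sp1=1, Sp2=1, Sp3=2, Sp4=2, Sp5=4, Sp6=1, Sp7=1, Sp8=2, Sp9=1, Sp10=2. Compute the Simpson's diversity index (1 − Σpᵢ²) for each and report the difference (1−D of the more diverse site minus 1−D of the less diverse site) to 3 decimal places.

The first survey: N=97, proportions 0.15464, 0.02062, 0.04124, 0.03093, 0.75258, giving 1−D = 0.40663 (working shown to 5 dp, full precision carried).
The second survey: N=17, proportions 0.05882, 0.05882, 0.11765, 0.11765, 0.23529, 0.05882, 0.05882, 0.11765, 0.05882, 0.11765, giving 1−D = 0.87197.
Difference = |0.40663 − 0.87197| = 0.46534, i.e. 0.465 to 3 decimal places.

0.465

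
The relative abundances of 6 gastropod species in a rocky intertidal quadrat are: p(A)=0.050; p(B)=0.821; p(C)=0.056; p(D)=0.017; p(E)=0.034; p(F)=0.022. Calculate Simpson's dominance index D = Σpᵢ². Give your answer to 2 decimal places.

D = 0.05² + 0.821² + 0.056² + 0.017² + 0.034² + 0.022² = 0.0025 + 0.6740 + 0.0031 + 0.0003 + 0.0012 + 0.0005 = 0.6816 (working shown to 4 dp, full precision carried).
To 2 decimal places, D = 0.68.

0.68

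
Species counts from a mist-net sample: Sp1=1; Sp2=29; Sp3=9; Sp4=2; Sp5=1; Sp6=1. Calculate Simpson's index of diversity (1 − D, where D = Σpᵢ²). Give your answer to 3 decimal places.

Total N = 1+29+9+2+1+1 = 43, so the proportions are 0.02326, 0.67442, 0.2093, 0.04651, 0.02326, 0.02326 (working shown to 5 dp, full precision carried).
D = 0.02326² + 0.67442² + 0.2093² + 0.04651² + 0.02326² + 0.02326² = 0.00054 + 0.45484 + 0.04381 + 0.00216 + 0.00054 + 0.00054 = 0.50243.
So 1 − D = 0.49757, i.e. 0.498 to 3 decimal places.

0.498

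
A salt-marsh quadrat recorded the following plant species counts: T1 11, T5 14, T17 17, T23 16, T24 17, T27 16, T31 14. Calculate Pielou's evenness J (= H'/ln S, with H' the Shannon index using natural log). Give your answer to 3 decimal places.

0.995

Total N = 11+14+17+16+17+16+14 = 105, so the proportions are 0.10476, 0.13333, 0.1619, 0.15238, 0.1619, 0.15238, 0.13333 (working shown to 5 dp, full precision carried).
H' = −Σ pᵢ ln pᵢ = −((-0.23635) + (-0.26865) + (-0.29479) + (-0.28669) + (-0.29479) + (-0.28669) + (-0.26865)) = 1.93660.
With S = 7 species, ln S = 1.94591, so J = 1.93660/1.94591 = 0.99522, i.e. 0.995 to 3 decimal places.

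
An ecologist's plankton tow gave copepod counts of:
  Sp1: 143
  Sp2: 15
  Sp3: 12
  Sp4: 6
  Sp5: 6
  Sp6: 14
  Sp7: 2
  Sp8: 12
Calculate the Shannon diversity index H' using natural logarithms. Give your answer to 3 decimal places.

1.205

Total N = 143+15+12+6+6+14+2+12 = 210, so the proportions are 0.68095, 0.07143, 0.05714, 0.02857, 0.02857, 0.06667, 0.00952, 0.05714 (working shown to 5 dp, full precision carried).
Each pᵢ ln pᵢ term: 0.68095×(-0.38426)=-0.26166, 0.07143×(-2.63906)=-0.18850, 0.05714×(-2.86220)=-0.16355, 0.02857×(-3.55535)=-0.10158, 0.02857×(-3.55535)=-0.10158, 0.06667×(-2.70805)=-0.18054, 0.00952×(-4.65396)=-0.04432, 0.05714×(-2.86220)=-0.16355.
Sum = -1.20530, so H' = 1.205.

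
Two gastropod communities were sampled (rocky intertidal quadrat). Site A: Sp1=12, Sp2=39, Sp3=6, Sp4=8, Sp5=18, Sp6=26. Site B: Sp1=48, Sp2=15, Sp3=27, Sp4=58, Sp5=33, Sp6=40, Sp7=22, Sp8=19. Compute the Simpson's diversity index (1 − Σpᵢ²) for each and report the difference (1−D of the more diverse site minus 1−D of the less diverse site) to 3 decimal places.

Site A: N=109, proportions 0.11009, 0.3578, 0.05505, 0.07339, 0.16514, 0.23853, giving 1−D = 0.76728 (working shown to 5 dp, full precision carried).
Site B: N=262, proportions 0.18321, 0.05725, 0.10305, 0.22137, 0.12595, 0.15267, 0.08397, 0.07252, giving 1−D = 0.85205.
Difference = |0.76728 − 0.85205| = 0.08477, i.e. 0.085 to 3 decimal places.

0.085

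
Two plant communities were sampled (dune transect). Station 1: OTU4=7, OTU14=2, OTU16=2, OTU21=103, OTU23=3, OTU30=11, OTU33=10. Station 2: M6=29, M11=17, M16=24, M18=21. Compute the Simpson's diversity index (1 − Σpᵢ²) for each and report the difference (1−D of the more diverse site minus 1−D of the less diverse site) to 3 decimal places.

Station 1: N=138, proportions 0.05072, 0.01449, 0.01449, 0.74638, 0.02174, 0.07971, 0.07246, giving 1−D = 0.42785 (working shown to 5 dp, full precision carried).
Station 2: N=91, proportions 0.31868, 0.18681, 0.26374, 0.23077, giving 1−D = 0.74073.
Difference = |0.42785 − 0.74073| = 0.31288, i.e. 0.313 to 3 decimal places.

0.313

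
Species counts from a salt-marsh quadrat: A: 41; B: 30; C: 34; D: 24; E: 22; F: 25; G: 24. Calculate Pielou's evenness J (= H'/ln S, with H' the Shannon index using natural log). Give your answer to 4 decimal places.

0.9878

Total N = 41+30+34+24+22+25+24 = 200, so the proportions are 0.205, 0.15, 0.17, 0.12, 0.11, 0.125, 0.12 (working shown to 7 dp, full precision carried).
H' = −Σ pᵢ ln pᵢ = −((-0.3248728) + (-0.2845680) + (-0.3012327) + (-0.2544316) + (-0.2428002) + (-0.2599302) + (-0.2544316)) = 1.9222671.
With S = 7 species, ln S = 1.9459101, so J = 1.9222671/1.9459101 = 0.9878499, i.e. 0.9878 to 4 decimal places.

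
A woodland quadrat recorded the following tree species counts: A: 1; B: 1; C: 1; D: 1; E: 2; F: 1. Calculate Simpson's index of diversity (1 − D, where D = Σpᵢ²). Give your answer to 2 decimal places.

Total N = 1+1+1+1+2+1 = 7, so the proportions are 0.1429, 0.1429, 0.1429, 0.1429, 0.2857, 0.1429 (working shown to 4 dp, full precision carried).
D = 0.1429² + 0.1429² + 0.1429² + 0.1429² + 0.2857² + 0.1429² = 0.0204 + 0.0204 + 0.0204 + 0.0204 + 0.0816 + 0.0204 = 0.1837.
So 1 − D = 0.8163, i.e. 0.82 to 2 decimal places.

0.82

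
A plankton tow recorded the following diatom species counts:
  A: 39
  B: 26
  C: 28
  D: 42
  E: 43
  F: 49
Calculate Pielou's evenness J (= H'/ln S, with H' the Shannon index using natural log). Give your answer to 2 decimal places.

0.99

Total N = 39+26+28+42+43+49 = 227, so the proportions are 0.1718, 0.1145, 0.1233, 0.185, 0.1894, 0.2159 (working shown to 4 dp, full precision carried).
H' = −Σ pᵢ ln pᵢ = −((-0.3026) + (-0.2482) + (-0.2581) + (-0.3122) + (-0.3152) + (-0.3309)) = 1.7672.
With S = 6 species, ln S = 1.7918, so J = 1.7672/1.7918 = 0.9863, i.e. 0.99 to 2 decimal places.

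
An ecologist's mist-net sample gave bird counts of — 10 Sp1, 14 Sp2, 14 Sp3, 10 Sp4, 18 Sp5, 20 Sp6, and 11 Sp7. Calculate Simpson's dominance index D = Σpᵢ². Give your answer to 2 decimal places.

Total N = 10+14+14+10+18+20+11 = 97, so the proportions are 0.1031, 0.1443, 0.1443, 0.1031, 0.1856, 0.2062, 0.1134 (working shown to 4 dp, full precision carried).
D = 0.1031² + 0.1443² + 0.1443² + 0.1031² + 0.1856² + 0.2062² + 0.1134² = 0.0106 + 0.0208 + 0.0208 + 0.0106 + 0.0344 + 0.0425 + 0.0129 = 0.1527.
To 2 decimal places, D = 0.15.

0.15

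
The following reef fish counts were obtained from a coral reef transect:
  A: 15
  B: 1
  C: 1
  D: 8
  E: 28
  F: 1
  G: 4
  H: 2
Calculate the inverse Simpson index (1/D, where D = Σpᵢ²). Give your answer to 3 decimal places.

Total N = 15+1+1+8+28+1+4+2 = 60, so the proportions are 0.25, 0.0166667, 0.0166667, 0.1333333, 0.4666667, 0.0166667, 0.0666667, 0.0333333 (working shown to 7 dp, full precision carried).
D = 0.25² + 0.0166667² + 0.0166667² + 0.1333333² + 0.4666667² + 0.0166667² + 0.0666667² + 0.0333333² = 0.0625000 + 0.0002778 + 0.0002778 + 0.0177778 + 0.2177778 + 0.0002778 + 0.0044444 + 0.0011111 = 0.3044444.
So 1/D = 3.28467, i.e. 3.285 to 3 decimal places.

3.285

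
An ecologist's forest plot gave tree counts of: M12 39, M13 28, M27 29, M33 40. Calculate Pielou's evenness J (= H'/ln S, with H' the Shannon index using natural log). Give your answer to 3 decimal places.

0.990

Total N = 39+28+29+40 = 136, so the proportions are 0.28676, 0.20588, 0.21324, 0.29412 (working shown to 5 dp, full precision carried).
H' = −Σ pᵢ ln pᵢ = −((-0.35820) + (-0.32539) + (-0.32953) + (-0.35993)) = 1.37304.
With S = 4 species, ln S = 1.38629, so J = 1.37304/1.38629 = 0.99044, i.e. 0.990 to 3 decimal places.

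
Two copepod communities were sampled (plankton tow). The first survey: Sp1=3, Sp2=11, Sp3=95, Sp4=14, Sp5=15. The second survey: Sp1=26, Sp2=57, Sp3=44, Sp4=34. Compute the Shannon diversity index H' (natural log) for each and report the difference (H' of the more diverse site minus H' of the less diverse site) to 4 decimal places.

0.3297

The first survey: N=138, proportions 0.02173913, 0.07971014, 0.6884058, 0.10144928, 0.10869565, giving H' = 1.01523524 (working shown to 8 dp, full precision carried).
The second survey: N=161, proportions 0.16149068, 0.35403727, 0.27329193, 0.21118012, giving H' = 1.34497558.
Difference = |1.01523524 − 1.34497558| = 0.32974034, i.e. 0.3297 to 4 decimal places.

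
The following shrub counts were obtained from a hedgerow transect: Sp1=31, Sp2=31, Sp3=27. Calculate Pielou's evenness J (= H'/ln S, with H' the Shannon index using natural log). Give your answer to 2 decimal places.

Total N = 31+31+27 = 89, so the proportions are 0.3483, 0.3483, 0.3034 (working shown to 4 dp, full precision carried).
H' = −Σ pᵢ ln pᵢ = −((-0.3673) + (-0.3673) + (-0.3619)) = 1.0966.
With S = 3 species, ln S = 1.0986, so J = 1.0966/1.0986 = 0.9981, i.e. 1.00 to 2 decimal places.

1.00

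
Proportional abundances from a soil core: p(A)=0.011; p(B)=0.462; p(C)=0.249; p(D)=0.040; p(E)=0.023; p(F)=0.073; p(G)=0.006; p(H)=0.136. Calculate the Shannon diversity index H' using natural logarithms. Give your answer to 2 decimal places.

Each pᵢ ln pᵢ term (working shown to 4 dp, full precision carried): 0.011×(-4.5099)=-0.0496, 0.462×(-0.7722)=-0.3568, 0.249×(-1.3903)=-0.3462, 0.04×(-3.2189)=-0.1288, 0.023×(-3.7723)=-0.0868, 0.073×(-2.6173)=-0.1911, 0.006×(-5.1160)=-0.0307, 0.136×(-1.9951)=-0.2713.
Sum = -1.4612, so H' = 1.46.

1.46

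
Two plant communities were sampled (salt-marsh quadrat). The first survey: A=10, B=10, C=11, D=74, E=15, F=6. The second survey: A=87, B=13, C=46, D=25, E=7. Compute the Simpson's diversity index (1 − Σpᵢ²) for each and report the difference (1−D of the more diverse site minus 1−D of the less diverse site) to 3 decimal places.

0.049

The first survey: N=126, proportions 0.07937, 0.07937, 0.0873, 0.5873, 0.11905, 0.04762, giving 1−D = 0.61842 (working shown to 5 dp, full precision carried).
The second survey: N=178, proportions 0.48876, 0.07303, 0.25843, 0.14045, 0.03933, giving 1−D = 0.66772.
Difference = |0.61842 − 0.66772| = 0.04930, i.e. 0.049 to 3 decimal places.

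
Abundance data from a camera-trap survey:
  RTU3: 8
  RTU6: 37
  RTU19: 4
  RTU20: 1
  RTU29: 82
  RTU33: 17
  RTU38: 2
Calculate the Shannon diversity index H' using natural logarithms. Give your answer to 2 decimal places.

1.26

Total N = 8+37+4+1+82+17+2 = 151, so the proportions are 0.053, 0.245, 0.0265, 0.0066, 0.543, 0.1126, 0.0132 (working shown to 4 dp, full precision carried).
Each pᵢ ln pᵢ term: 0.053×(-2.9378)=-0.1556, 0.245×(-1.4064)=-0.3446, 0.0265×(-3.6310)=-0.0962, 0.0066×(-5.0173)=-0.0332, 0.543×(-0.6106)=-0.3316, 0.1126×(-2.1841)=-0.2459, 0.0132×(-4.3241)=-0.0573.
Sum = -1.2644, so H' = 1.26.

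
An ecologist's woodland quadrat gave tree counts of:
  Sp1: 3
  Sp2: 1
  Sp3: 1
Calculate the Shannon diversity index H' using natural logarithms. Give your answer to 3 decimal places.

Total N = 3+1+1 = 5, so the proportions are 0.6, 0.2, 0.2 (working shown to 5 dp, full precision carried).
Each pᵢ ln pᵢ term: 0.6×(-0.51083)=-0.30650, 0.2×(-1.60944)=-0.32189, 0.2×(-1.60944)=-0.32189.
Sum = -0.95027, so H' = 0.950.

0.950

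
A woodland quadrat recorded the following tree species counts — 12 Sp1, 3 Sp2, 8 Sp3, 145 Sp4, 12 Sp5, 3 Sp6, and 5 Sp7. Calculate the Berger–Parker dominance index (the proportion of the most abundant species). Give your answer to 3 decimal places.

0.771

Total N = 12+3+8+145+12+3+5 = 188, so the proportions are 0.06383, 0.01596, 0.04255, 0.77128, 0.06383, 0.01596, 0.0266 (working shown to 5 dp, full precision carried).
The largest proportion is 0.77128, i.e. d = 0.771 to 3 decimal places.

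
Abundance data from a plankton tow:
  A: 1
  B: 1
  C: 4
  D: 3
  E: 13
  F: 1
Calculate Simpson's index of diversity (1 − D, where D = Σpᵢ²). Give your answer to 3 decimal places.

0.628

Total N = 1+1+4+3+13+1 = 23, so the proportions are 0.04348, 0.04348, 0.17391, 0.13043, 0.56522, 0.04348 (working shown to 5 dp, full precision carried).
D = 0.04348² + 0.04348² + 0.17391² + 0.13043² + 0.56522² + 0.04348² = 0.00189 + 0.00189 + 0.03025 + 0.01701 + 0.31947 + 0.00189 = 0.37240.
So 1 − D = 0.62760, i.e. 0.628 to 3 decimal places.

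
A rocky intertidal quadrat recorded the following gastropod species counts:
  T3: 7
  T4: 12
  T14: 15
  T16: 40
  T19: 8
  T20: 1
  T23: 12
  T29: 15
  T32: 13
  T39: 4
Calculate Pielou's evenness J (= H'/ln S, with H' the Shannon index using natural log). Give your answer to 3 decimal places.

Total N = 7+12+15+40+8+1+12+15+13+4 = 127, so the proportions are 0.05512, 0.09449, 0.11811, 0.31496, 0.06299, 0.00787, 0.09449, 0.11811, 0.10236, 0.0315 (working shown to 5 dp, full precision carried).
H' = −Σ pᵢ ln pᵢ = −((-0.15975) + (-0.22292) + (-0.25230) + (-0.36388) + (-0.17416) + (-0.03814) + (-0.22292) + (-0.25230) + (-0.23331) + (-0.10891)) = 2.02859.
With S = 10 species, ln S = 2.30259, so J = 2.02859/2.30259 = 0.88101, i.e. 0.881 to 3 decimal places.

0.881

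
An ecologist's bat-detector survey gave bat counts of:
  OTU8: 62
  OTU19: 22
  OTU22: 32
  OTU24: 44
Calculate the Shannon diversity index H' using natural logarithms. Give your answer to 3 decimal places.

Total N = 62+22+32+44 = 160, so the proportions are 0.3875, 0.1375, 0.2, 0.275 (working shown to 5 dp, full precision carried).
Each pᵢ ln pᵢ term: 0.3875×(-0.94804)=-0.36737, 0.1375×(-1.98413)=-0.27282, 0.2×(-1.60944)=-0.32189, 0.275×(-1.29098)=-0.35502.
Sum = -1.31709, so H' = 1.317.

1.317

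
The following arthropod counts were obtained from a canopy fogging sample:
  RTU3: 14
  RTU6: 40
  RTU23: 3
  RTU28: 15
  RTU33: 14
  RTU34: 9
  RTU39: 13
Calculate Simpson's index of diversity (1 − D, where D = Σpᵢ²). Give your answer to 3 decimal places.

Total N = 14+40+3+15+14+9+13 = 108, so the proportions are 0.12963, 0.37037, 0.02778, 0.13889, 0.12963, 0.08333, 0.12037 (working shown to 5 dp, full precision carried).
D = 0.12963² + 0.37037² + 0.02778² + 0.13889² + 0.12963² + 0.08333² + 0.12037² = 0.01680 + 0.13717 + 0.00077 + 0.01929 + 0.01680 + 0.00694 + 0.01449 = 0.21228.
So 1 − D = 0.78772, i.e. 0.788 to 3 decimal places.

0.788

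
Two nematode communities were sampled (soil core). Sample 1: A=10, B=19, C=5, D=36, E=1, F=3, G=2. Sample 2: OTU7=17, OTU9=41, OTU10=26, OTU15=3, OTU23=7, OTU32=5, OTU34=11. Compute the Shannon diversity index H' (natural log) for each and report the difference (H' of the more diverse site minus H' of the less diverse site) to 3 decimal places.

Sample 1: N=76, proportions 0.131579, 0.25, 0.065789, 0.473684, 0.013158, 0.039474, 0.026316, giving H' = 1.426704 (working shown to 6 dp, full precision carried).
Sample 2: N=110, proportions 0.154545, 0.372727, 0.236364, 0.027273, 0.063636, 0.045455, 0.1, giving H' = 1.641636.
Difference = |1.426704 − 1.641636| = 0.214932, i.e. 0.215 to 3 decimal places.

0.215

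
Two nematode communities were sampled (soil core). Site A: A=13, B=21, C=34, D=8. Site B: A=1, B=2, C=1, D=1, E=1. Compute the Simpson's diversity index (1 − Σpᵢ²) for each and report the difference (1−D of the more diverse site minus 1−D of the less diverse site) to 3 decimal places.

0.095

Site A: N=76, proportions 0.17105, 0.27632, 0.44737, 0.10526, giving 1−D = 0.68317 (working shown to 5 dp, full precision carried).
Site B: N=6, proportions 0.16667, 0.33333, 0.16667, 0.16667, 0.16667, giving 1−D = 0.77778.
Difference = |0.68317 − 0.77778| = 0.09461, i.e. 0.095 to 3 decimal places.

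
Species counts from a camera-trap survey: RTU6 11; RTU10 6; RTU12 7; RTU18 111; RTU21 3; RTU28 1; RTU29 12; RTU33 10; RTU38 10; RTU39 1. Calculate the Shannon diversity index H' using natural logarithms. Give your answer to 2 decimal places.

Total N = 11+6+7+111+3+1+12+10+10+1 = 172, so the proportions are 0.064, 0.0349, 0.0407, 0.6453, 0.0174, 0.0058, 0.0698, 0.0581, 0.0581, 0.0058 (working shown to 4 dp, full precision carried).
Each pᵢ ln pᵢ term: 0.064×(-2.7496)=-0.1758, 0.0349×(-3.3557)=-0.1171, 0.0407×(-3.2016)=-0.1303, 0.6453×(-0.4380)=-0.2826, 0.0174×(-4.0489)=-0.0706, 0.0058×(-5.1475)=-0.0299, 0.0698×(-2.6626)=-0.1858, 0.0581×(-2.8449)=-0.1654, 0.0581×(-2.8449)=-0.1654, 0.0058×(-5.1475)=-0.0299.
Sum = -1.3529, so H' = 1.35.

1.35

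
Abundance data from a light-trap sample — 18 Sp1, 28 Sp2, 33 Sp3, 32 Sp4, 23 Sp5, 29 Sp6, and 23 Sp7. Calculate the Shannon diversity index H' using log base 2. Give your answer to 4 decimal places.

Total N = 18+28+33+32+23+29+23 = 186, so the proportions are 0.096774, 0.150538, 0.177419, 0.172043, 0.123656, 0.155914, 0.123656 (working shown to 6 dp, full precision carried).
Each pᵢ log₂ pᵢ term: 0.096774×(-3.369234)=-0.326055, 0.150538×(-2.731804)=-0.411239, 0.177419×(-2.494765)=-0.442620, 0.172043×(-2.539159)=-0.436845, 0.123656×(-3.015597)=-0.372896, 0.155914×(-2.681178)=-0.418033, 0.123656×(-3.015597)=-0.372896.
Sum = -2.780584, so H' = 2.7806.

2.7806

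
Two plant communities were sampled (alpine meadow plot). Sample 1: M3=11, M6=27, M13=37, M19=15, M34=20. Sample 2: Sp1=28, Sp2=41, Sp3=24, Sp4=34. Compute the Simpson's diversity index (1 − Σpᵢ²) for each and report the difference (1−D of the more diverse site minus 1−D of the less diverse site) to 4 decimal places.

0.0252

Sample 1: N=110, proportions 0.1, 0.2454545, 0.3363636, 0.1363636, 0.1818182, giving 1−D = 0.7649587 (working shown to 7 dp, full precision carried).
Sample 2: N=127, proportions 0.2204724, 0.3228346, 0.1889764, 0.2677165, giving 1−D = 0.7397855.
Difference = |0.7649587 − 0.7397855| = 0.0251732, i.e. 0.0252 to 4 decimal places.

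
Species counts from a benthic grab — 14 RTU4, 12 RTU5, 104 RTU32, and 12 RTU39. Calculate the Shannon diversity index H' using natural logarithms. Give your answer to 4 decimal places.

0.8741

Total N = 14+12+104+12 = 142, so the proportions are 0.098592, 0.084507, 0.732394, 0.084507 (working shown to 6 dp, full precision carried).
Each pᵢ ln pᵢ term: 0.098592×(-2.316770)=-0.228414, 0.084507×(-2.470920)=-0.208810, 0.732394×(-0.311436)=-0.228094, 0.084507×(-2.470920)=-0.208810.
Sum = -0.874128, so H' = 0.8741.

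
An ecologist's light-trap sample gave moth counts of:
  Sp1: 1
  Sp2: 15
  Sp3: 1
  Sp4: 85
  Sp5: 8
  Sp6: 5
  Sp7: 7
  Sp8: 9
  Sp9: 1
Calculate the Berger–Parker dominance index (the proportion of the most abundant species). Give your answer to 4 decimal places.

0.6439

Total N = 1+15+1+85+8+5+7+9+1 = 132, so the proportions are 0.007576, 0.113636, 0.007576, 0.643939, 0.060606, 0.037879, 0.05303, 0.068182, 0.007576 (working shown to 6 dp, full precision carried).
The largest proportion is 0.643939, i.e. d = 0.6439 to 4 decimal places.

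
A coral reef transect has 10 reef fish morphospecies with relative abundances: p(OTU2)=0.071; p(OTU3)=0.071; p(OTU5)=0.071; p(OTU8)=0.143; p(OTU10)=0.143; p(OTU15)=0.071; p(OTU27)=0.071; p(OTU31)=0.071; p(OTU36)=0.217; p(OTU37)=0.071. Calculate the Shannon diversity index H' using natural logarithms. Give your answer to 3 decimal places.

2.202

Each pᵢ ln pᵢ term (working shown to 5 dp, full precision carried): 0.071×(-2.64508)=-0.18780, 0.071×(-2.64508)=-0.18780, 0.071×(-2.64508)=-0.18780, 0.143×(-1.94491)=-0.27812, 0.143×(-1.94491)=-0.27812, 0.071×(-2.64508)=-0.18780, 0.071×(-2.64508)=-0.18780, 0.071×(-2.64508)=-0.18780, 0.217×(-1.52786)=-0.33155, 0.071×(-2.64508)=-0.18780.
Sum = -2.20239, so H' = 2.202.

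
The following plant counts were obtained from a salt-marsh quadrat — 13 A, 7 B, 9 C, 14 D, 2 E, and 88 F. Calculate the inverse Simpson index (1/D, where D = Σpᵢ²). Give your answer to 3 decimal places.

2.146

Total N = 13+7+9+14+2+88 = 133, so the proportions are 0.097744, 0.052632, 0.067669, 0.105263, 0.015038, 0.661654 (working shown to 6 dp, full precision carried).
D = 0.097744² + 0.052632² + 0.067669² + 0.105263² + 0.015038² + 0.661654² = 0.009554 + 0.002770 + 0.004579 + 0.011080 + 0.000226 + 0.437786 = 0.465996.
So 1/D = 2.14594, i.e. 2.146 to 3 decimal places.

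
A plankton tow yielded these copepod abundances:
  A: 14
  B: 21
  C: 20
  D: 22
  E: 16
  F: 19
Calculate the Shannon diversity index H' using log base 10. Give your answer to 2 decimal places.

Total N = 14+21+20+22+16+19 = 112, so the proportions are 0.125, 0.1875, 0.1786, 0.1964, 0.1429, 0.1696 (working shown to 4 dp, full precision carried).
Each pᵢ log₁₀ pᵢ term: 0.125×(-0.9031)=-0.1129, 0.1875×(-0.7270)=-0.1363, 0.1786×(-0.7482)=-0.1336, 0.1964×(-0.7068)=-0.1388, 0.1429×(-0.8451)=-0.1207, 0.1696×(-0.7705)=-0.1307.
Sum = -0.7731, so H' = 0.77.

0.77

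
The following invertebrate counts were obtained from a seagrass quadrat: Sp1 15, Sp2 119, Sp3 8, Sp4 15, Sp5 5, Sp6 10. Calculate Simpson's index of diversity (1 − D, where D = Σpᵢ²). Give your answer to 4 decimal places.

Total N = 15+119+8+15+5+10 = 172, so the proportions are 0.087209, 0.69186, 0.046512, 0.087209, 0.02907, 0.05814 (working shown to 6 dp, full precision carried).
D = 0.087209² + 0.69186² + 0.046512² + 0.087209² + 0.02907² + 0.05814² = 0.007605 + 0.478671 + 0.002163 + 0.007605 + 0.000845 + 0.003380 = 0.500270.
So 1 − D = 0.499730, i.e. 0.4997 to 4 decimal places.

0.4997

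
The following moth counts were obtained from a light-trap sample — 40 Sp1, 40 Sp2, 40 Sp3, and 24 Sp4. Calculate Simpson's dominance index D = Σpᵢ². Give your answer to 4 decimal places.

0.2593

Total N = 40+40+40+24 = 144, so the proportions are 0.277778, 0.277778, 0.277778, 0.166667 (working shown to 6 dp, full precision carried).
D = 0.277778² + 0.277778² + 0.277778² + 0.166667² = 0.077160 + 0.077160 + 0.077160 + 0.027778 = 0.259259.
To 4 decimal places, D = 0.2593.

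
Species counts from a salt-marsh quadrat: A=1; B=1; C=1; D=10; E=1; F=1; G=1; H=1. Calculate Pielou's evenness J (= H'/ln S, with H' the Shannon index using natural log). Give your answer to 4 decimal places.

Total N = 1+1+1+10+1+1+1+1 = 17, so the proportions are 0.058824, 0.058824, 0.058824, 0.588235, 0.058824, 0.058824, 0.058824, 0.058824 (working shown to 6 dp, full precision carried).
H' = −Σ pᵢ ln pᵢ = −((-0.166660) + (-0.166660) + (-0.166660) + (-0.312134) + (-0.166660) + (-0.166660) + (-0.166660) + (-0.166660)) = 1.478752.
With S = 8 species, ln S = 2.079442, so J = 1.478752/2.079442 = 0.711129, i.e. 0.7111 to 4 decimal places.

0.7111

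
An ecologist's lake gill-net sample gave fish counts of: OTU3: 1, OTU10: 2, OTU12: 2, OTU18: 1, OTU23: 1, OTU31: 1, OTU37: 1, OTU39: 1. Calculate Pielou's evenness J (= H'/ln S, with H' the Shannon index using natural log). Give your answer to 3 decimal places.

Total N = 1+2+2+1+1+1+1+1 = 10, so the proportions are 0.1, 0.2, 0.2, 0.1, 0.1, 0.1, 0.1, 0.1 (working shown to 5 dp, full precision carried).
H' = −Σ pᵢ ln pᵢ = −((-0.23026) + (-0.32189) + (-0.32189) + (-0.23026) + (-0.23026) + (-0.23026) + (-0.23026) + (-0.23026)) = 2.02533.
With S = 8 species, ln S = 2.07944, so J = 2.02533/2.07944 = 0.97398, i.e. 0.974 to 3 decimal places.

0.974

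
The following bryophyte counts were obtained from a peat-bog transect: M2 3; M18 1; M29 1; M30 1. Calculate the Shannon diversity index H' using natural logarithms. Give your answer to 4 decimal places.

Total N = 3+1+1+1 = 6, so the proportions are 0.5, 0.166667, 0.166667, 0.166667 (working shown to 6 dp, full precision carried).
Each pᵢ ln pᵢ term: 0.5×(-0.693147)=-0.346574, 0.166667×(-1.791759)=-0.298627, 0.166667×(-1.791759)=-0.298627, 0.166667×(-1.791759)=-0.298627.
Sum = -1.242453, so H' = 1.2425.

1.2425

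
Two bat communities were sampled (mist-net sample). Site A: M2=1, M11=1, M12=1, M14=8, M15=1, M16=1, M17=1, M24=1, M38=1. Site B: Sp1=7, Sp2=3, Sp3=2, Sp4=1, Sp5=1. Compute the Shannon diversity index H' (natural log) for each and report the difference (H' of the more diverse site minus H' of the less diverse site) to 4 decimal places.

0.4012

Site A: N=16, proportions 0.0625, 0.0625, 0.0625, 0.5, 0.0625, 0.0625, 0.0625, 0.0625, 0.0625, giving H' = 1.732868 (working shown to 6 dp, full precision carried).
Site B: N=14, proportions 0.5, 0.214286, 0.142857, 0.071429, 0.071429, giving H' = 1.331664.
Difference = |1.732868 − 1.331664| = 0.401204, i.e. 0.4012 to 4 decimal places.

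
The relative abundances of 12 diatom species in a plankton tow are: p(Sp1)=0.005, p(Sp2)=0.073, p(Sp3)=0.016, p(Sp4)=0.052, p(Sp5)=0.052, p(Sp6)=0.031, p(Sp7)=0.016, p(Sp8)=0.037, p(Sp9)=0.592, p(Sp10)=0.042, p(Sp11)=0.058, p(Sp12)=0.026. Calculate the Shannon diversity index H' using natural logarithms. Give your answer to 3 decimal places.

1.591

Each pᵢ ln pᵢ term (working shown to 5 dp, full precision carried): 0.005×(-5.29832)=-0.02649, 0.073×(-2.61730)=-0.19106, 0.016×(-4.13517)=-0.06616, 0.052×(-2.95651)=-0.15374, 0.052×(-2.95651)=-0.15374, 0.031×(-3.47377)=-0.10769, 0.016×(-4.13517)=-0.06616, 0.037×(-3.29684)=-0.12198, 0.592×(-0.52425)=-0.31036, 0.042×(-3.17009)=-0.13314, 0.058×(-2.84731)=-0.16514, 0.026×(-3.64966)=-0.09489.
Sum = -1.59056, so H' = 1.591.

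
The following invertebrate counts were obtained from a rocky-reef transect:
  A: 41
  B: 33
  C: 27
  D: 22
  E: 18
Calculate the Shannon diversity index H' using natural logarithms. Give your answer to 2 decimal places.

Total N = 41+33+27+22+18 = 141, so the proportions are 0.2908, 0.234, 0.1915, 0.156, 0.1277 (working shown to 4 dp, full precision carried).
Each pᵢ ln pᵢ term: 0.2908×(-1.2352)=-0.3592, 0.234×(-1.4523)=-0.3399, 0.1915×(-1.6529)=-0.3165, 0.156×(-1.8577)=-0.2899, 0.1277×(-2.0584)=-0.2628.
Sum = -1.5682, so H' = 1.57.

1.57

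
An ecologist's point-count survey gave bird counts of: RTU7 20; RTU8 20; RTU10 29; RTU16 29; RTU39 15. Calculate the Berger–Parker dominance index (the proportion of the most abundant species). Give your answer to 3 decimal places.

0.257

Total N = 20+20+29+29+15 = 113, so the proportions are 0.17699, 0.17699, 0.25664, 0.25664, 0.13274 (working shown to 5 dp, full precision carried).
The largest proportion is 0.25664, i.e. d = 0.257 to 3 decimal places.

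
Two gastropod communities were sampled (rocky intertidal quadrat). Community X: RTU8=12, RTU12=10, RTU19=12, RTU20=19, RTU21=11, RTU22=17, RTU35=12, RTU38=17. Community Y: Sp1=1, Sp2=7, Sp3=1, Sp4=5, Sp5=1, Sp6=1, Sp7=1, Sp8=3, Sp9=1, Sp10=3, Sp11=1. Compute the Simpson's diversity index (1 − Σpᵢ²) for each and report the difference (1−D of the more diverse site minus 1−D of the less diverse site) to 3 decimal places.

Community X: N=110, proportions 0.10909, 0.09091, 0.10909, 0.17273, 0.1, 0.15455, 0.10909, 0.15455, giving 1−D = 0.86843 (working shown to 5 dp, full precision carried).
Community Y: N=25, proportions 0.04, 0.28, 0.04, 0.2, 0.04, 0.04, 0.04, 0.12, 0.04, 0.12, 0.04, giving 1−D = 0.84160.
Difference = |0.86843 − 0.84160| = 0.02683, i.e. 0.027 to 3 decimal places.

0.027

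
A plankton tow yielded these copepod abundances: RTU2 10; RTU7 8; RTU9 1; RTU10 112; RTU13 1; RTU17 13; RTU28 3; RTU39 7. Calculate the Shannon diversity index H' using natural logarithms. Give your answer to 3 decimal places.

Total N = 10+8+1+112+1+13+3+7 = 155, so the proportions are 0.06452, 0.05161, 0.00645, 0.72258, 0.00645, 0.08387, 0.01935, 0.04516 (working shown to 5 dp, full precision carried).
Each pᵢ ln pᵢ term: 0.06452×(-2.74084)=-0.17683, 0.05161×(-2.96398)=-0.15298, 0.00645×(-5.04343)=-0.03254, 0.72258×(-0.32493)=-0.23479, 0.00645×(-5.04343)=-0.03254, 0.08387×(-2.47848)=-0.20787, 0.01935×(-3.94481)=-0.07635, 0.04516×(-3.09751)=-0.13989.
Sum = -1.05378, so H' = 1.054.

1.054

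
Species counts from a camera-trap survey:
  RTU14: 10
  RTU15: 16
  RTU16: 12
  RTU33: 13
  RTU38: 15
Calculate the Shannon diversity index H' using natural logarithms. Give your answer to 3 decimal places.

1.596

Total N = 10+16+12+13+15 = 66, so the proportions are 0.15152, 0.24242, 0.18182, 0.19697, 0.22727 (working shown to 5 dp, full precision carried).
Each pᵢ ln pᵢ term: 0.15152×(-1.88707)=-0.28592, 0.24242×(-1.41707)=-0.34353, 0.18182×(-1.70475)=-0.30995, 0.19697×(-1.62471)=-0.32002, 0.22727×(-1.48160)=-0.33673.
Sum = -1.59615, so H' = 1.596.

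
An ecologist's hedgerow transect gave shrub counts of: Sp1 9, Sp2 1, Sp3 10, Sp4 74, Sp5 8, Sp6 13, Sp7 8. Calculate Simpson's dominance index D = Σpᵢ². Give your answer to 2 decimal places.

0.39

Total N = 9+1+10+74+8+13+8 = 123, so the proportions are 0.0732, 0.0081, 0.0813, 0.6016, 0.065, 0.1057, 0.065 (working shown to 4 dp, full precision carried).
D = 0.0732² + 0.0081² + 0.0813² + 0.6016² + 0.065² + 0.1057² + 0.065² = 0.0054 + 0.0001 + 0.0066 + 0.3620 + 0.0042 + 0.0112 + 0.0042 = 0.3936.
To 2 decimal places, D = 0.39.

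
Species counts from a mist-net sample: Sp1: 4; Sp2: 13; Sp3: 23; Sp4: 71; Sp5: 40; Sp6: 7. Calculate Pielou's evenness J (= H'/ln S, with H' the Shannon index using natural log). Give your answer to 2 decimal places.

Total N = 4+13+23+71+40+7 = 158, so the proportions are 0.02532, 0.08228, 0.14557, 0.44937, 0.25316, 0.0443 (working shown to 5 dp, full precision carried).
H' = −Σ pᵢ ln pᵢ = −((-0.09307) + (-0.20550) + (-0.28053) + (-0.35946) + (-0.34778) + (-0.13808)) = 1.42441.
With S = 6 species, ln S = 1.79176, so J = 1.42441/1.79176 = 0.79498, i.e. 0.79 to 2 decimal places.

0.79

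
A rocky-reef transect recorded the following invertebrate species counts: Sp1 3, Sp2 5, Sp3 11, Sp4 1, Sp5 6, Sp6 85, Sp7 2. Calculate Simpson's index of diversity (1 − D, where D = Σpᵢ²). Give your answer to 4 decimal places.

0.4188

Total N = 3+5+11+1+6+85+2 = 113, so the proportions are 0.026549, 0.044248, 0.097345, 0.00885, 0.053097, 0.752212, 0.017699 (working shown to 6 dp, full precision carried).
D = 0.026549² + 0.044248² + 0.097345² + 0.00885² + 0.053097² + 0.752212² + 0.017699² = 0.000705 + 0.001958 + 0.009476 + 0.000078 + 0.002819 + 0.565823 + 0.000313 = 0.581173.
So 1 − D = 0.418827, i.e. 0.4188 to 4 decimal places.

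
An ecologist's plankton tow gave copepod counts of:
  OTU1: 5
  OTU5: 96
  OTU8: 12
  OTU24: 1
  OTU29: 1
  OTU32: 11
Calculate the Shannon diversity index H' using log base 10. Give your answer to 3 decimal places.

Total N = 5+96+12+1+1+11 = 126, so the proportions are 0.03968, 0.7619, 0.09524, 0.00794, 0.00794, 0.0873 (working shown to 5 dp, full precision carried).
Each pᵢ log₁₀ pᵢ term: 0.03968×(-1.40140)=-0.05561, 0.7619×(-0.11810)=-0.08998, 0.09524×(-1.02119)=-0.09726, 0.00794×(-2.10037)=-0.01667, 0.00794×(-2.10037)=-0.01667, 0.0873×(-1.05898)=-0.09245.
Sum = -0.36864, so H' = 0.369.

0.369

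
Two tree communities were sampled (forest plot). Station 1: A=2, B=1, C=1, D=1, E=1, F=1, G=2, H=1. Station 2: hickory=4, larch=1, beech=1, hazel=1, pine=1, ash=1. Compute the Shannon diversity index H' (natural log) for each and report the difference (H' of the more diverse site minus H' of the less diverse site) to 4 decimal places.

Station 1: N=10, proportions 0.2, 0.1, 0.1, 0.1, 0.1, 0.1, 0.2, 0.1, giving H' = 2.025326 (working shown to 6 dp, full precision carried).
Station 2: N=9, proportions 0.444444, 0.111111, 0.111111, 0.111111, 0.111111, 0.111111, giving H' = 1.581094.
Difference = |2.025326 − 1.581094| = 0.444232, i.e. 0.4442 to 4 decimal places.

0.4442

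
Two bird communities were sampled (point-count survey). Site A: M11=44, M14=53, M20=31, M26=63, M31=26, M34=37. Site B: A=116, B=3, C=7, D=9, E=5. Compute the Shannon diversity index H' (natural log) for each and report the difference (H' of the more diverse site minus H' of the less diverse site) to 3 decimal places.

1.064

Site A: N=254, proportions 0.17323, 0.20866, 0.12205, 0.24803, 0.10236, 0.14567, giving H' = 1.74712 (working shown to 5 dp, full precision carried).
Site B: N=140, proportions 0.82857, 0.02143, 0.05, 0.06429, 0.03571, giving H' = 0.68339.
Difference = |1.74712 − 0.68339| = 1.06373, i.e. 1.064 to 3 decimal places.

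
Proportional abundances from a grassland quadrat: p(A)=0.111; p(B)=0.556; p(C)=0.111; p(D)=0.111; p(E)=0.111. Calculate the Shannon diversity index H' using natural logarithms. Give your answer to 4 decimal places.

Each pᵢ ln pᵢ term (working shown to 6 dp, full precision carried): 0.111×(-2.198225)=-0.244003, 0.556×(-0.586987)=-0.326365, 0.111×(-2.198225)=-0.244003, 0.111×(-2.198225)=-0.244003, 0.111×(-2.198225)=-0.244003.
Sum = -1.302377, so H' = 1.3024.

1.3024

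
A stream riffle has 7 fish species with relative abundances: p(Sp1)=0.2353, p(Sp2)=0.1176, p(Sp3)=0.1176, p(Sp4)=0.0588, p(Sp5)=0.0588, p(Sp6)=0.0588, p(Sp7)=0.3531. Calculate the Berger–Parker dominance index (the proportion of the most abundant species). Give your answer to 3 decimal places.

The largest proportion is 0.3531, i.e. d = 0.353 to 3 decimal places.

0.353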